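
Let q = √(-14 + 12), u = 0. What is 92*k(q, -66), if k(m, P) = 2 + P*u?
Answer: 184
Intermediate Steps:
q = I*√2 (q = √(-2) = I*√2 ≈ 1.4142*I)
k(m, P) = 2 (k(m, P) = 2 + P*0 = 2 + 0 = 2)
92*k(q, -66) = 92*2 = 184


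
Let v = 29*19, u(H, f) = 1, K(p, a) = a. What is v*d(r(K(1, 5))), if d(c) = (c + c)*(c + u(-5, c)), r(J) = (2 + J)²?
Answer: 2699900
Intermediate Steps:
v = 551
d(c) = 2*c*(1 + c) (d(c) = (c + c)*(c + 1) = (2*c)*(1 + c) = 2*c*(1 + c))
v*d(r(K(1, 5))) = 551*(2*(2 + 5)²*(1 + (2 + 5)²)) = 551*(2*7²*(1 + 7²)) = 551*(2*49*(1 + 49)) = 551*(2*49*50) = 551*4900 = 2699900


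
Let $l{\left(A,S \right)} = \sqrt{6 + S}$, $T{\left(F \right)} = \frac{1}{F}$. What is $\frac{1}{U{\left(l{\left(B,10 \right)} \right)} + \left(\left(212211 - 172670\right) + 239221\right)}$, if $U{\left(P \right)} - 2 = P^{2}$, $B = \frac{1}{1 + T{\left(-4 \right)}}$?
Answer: $\frac{1}{278780} \approx 3.5871 \cdot 10^{-6}$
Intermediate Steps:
$B = \frac{4}{3}$ ($B = \frac{1}{1 + \frac{1}{-4}} = \frac{1}{1 - \frac{1}{4}} = \frac{1}{\frac{3}{4}} = \frac{4}{3} \approx 1.3333$)
$U{\left(P \right)} = 2 + P^{2}$
$\frac{1}{U{\left(l{\left(B,10 \right)} \right)} + \left(\left(212211 - 172670\right) + 239221\right)} = \frac{1}{\left(2 + \left(\sqrt{6 + 10}\right)^{2}\right) + \left(\left(212211 - 172670\right) + 239221\right)} = \frac{1}{\left(2 + \left(\sqrt{16}\right)^{2}\right) + \left(39541 + 239221\right)} = \frac{1}{\left(2 + 4^{2}\right) + 278762} = \frac{1}{\left(2 + 16\right) + 278762} = \frac{1}{18 + 278762} = \frac{1}{278780}$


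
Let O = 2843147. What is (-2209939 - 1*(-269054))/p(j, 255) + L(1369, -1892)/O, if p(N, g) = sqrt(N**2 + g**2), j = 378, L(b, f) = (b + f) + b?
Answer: 846/2843147 - 1940885*sqrt(23101)/69303 ≈ -4256.6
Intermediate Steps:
L(b, f) = f + 2*b
(-2209939 - 1*(-269054))/p(j, 255) + L(1369, -1892)/O = (-2209939 - 1*(-269054))/(sqrt(378**2 + 255**2)) + (-1892 + 2*1369)/2843147 = (-2209939 + 269054)/(sqrt(142884 + 65025)) + (-1892 + 2738)*(1/2843147) = -1940885*sqrt(23101)/69303 + 846*(1/2843147) = -1940885*sqrt(23101)/69303 + 846/2843147 = 846/2843147 - 1940885*sqrt(23101)/69303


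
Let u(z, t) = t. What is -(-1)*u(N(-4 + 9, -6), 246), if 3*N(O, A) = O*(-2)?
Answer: 246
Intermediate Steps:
N(O, A) = -2*O/3 (N(O, A) = (O*(-2))/3 = (-2*O)/3 = -2*O/3)
-(-1)*u(N(-4 + 9, -6), 246) = -(-1)*246 = -1*(-246) = 246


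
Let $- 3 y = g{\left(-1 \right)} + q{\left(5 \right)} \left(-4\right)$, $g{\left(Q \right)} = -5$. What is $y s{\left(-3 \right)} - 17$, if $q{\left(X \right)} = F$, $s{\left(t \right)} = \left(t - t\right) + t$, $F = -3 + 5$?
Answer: $-30$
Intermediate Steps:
$F = 2$
$s{\left(t \right)} = t$ ($s{\left(t \right)} = 0 + t = t$)
$q{\left(X \right)} = 2$
$y = \frac{13}{3}$ ($y = - \frac{-5 + 2 \left(-4\right)}{3} = - \frac{-5 - 8}{3} = \left(- \frac{1}{3}\right) \left(-13\right) = \frac{13}{3} \approx 4.3333$)
$y s{\left(-3 \right)} - 17 = \frac{13}{3} \left(-3\right) - 17 = -13 - 17 = -30$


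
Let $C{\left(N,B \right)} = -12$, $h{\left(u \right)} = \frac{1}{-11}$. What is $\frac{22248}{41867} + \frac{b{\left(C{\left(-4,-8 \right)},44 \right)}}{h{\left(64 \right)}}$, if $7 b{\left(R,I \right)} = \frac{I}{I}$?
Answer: $- \frac{43543}{41867} \approx -1.04$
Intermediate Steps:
$h{\left(u \right)} = - \frac{1}{11}$
$b{\left(R,I \right)} = \frac{1}{7}$ ($b{\left(R,I \right)} = \frac{I \frac{1}{I}}{7} = \frac{1}{7} \cdot 1 = \frac{1}{7}$)
$\frac{22248}{41867} + \frac{b{\left(C{\left(-4,-8 \right)},44 \right)}}{h{\left(64 \right)}} = \frac{22248}{41867} + \frac{1}{7 \left(- \frac{1}{11}\right)} = 22248 \cdot \frac{1}{41867} + \frac{1}{7} \left(-11\right) = \frac{22248}{41867} - \frac{11}{7} = - \frac{43543}{41867}$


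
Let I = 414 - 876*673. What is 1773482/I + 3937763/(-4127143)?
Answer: -4819641944584/1215720132081 ≈ -3.9644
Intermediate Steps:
I = -589134 (I = 414 - 589548 = -589134)
1773482/I + 3937763/(-4127143) = 1773482/(-589134) + 3937763/(-4127143) = 1773482*(-1/589134) + 3937763*(-1/4127143) = -886741/294567 - 3937763/4127143 = -4819641944584/1215720132081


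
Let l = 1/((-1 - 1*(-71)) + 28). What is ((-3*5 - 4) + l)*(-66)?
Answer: 61413/49 ≈ 1253.3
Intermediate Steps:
l = 1/98 (l = 1/((-1 + 71) + 28) = 1/(70 + 28) = 1/98 ≈ 0.010204)
((-3*5 - 4) + l)*(-66) = ((-3*5 - 4) + 1/98)*(-66) = ((-15 - 4) + 1/98)*(-66) = (-19 + 1/98)*(-66) = -1861/98*(-66) = 61413/49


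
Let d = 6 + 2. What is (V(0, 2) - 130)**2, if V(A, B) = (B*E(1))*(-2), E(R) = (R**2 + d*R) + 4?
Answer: 33124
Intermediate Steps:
d = 8
E(R) = 4 + R**2 + 8*R (E(R) = (R**2 + 8*R) + 4 = 4 + R**2 + 8*R)
V(A, B) = -26*B (V(A, B) = (B*(4 + 1**2 + 8*1))*(-2) = (B*(4 + 1 + 8))*(-2) = (B*13)*(-2) = (13*B)*(-2) = -26*B)
(V(0, 2) - 130)**2 = (-26*2 - 130)**2 = (-52 - 130)**2 = (-182)**2 = 33124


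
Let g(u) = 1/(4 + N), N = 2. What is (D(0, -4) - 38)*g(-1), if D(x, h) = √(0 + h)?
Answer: -19/3 + I/3 ≈ -6.3333 + 0.33333*I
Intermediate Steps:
g(u) = ⅙ (g(u) = 1/(4 + 2) = 1/6 = ⅙)
D(x, h) = √h
(D(0, -4) - 38)*g(-1) = (√(-4) - 38)*(⅙) = (2*I - 38)*(⅙) = (-38 + 2*I)*(⅙) = -19/3 + I/3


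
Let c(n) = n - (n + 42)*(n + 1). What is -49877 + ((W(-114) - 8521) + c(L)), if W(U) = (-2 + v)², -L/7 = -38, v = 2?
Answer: -140368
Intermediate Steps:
L = 266 (L = -7*(-38) = 266)
W(U) = 0 (W(U) = (-2 + 2)² = 0² = 0)
c(n) = n - (1 + n)*(42 + n) (c(n) = n - (42 + n)*(1 + n) = n - (1 + n)*(42 + n))
-49877 + ((W(-114) - 8521) + c(L)) = -49877 + ((0 - 8521) + (-42 - 1*266² - 42*266)) = -49877 + (-8521 + (-42 - 1*70756 - 11172)) = -49877 + (-8521 + (-42 - 70756 - 11172)) = -49877 + (-8521 - 81970) = -49877 - 90491 = -140368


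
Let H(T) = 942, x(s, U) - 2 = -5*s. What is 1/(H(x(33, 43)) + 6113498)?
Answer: 1/6114440 ≈ 1.6355e-7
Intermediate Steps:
x(s, U) = 2 - 5*s
1/(H(x(33, 43)) + 6113498) = 1/(942 + 6113498) = 1/6114440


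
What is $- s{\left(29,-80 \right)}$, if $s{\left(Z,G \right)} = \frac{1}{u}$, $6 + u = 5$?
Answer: $1$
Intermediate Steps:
$u = -1$ ($u = -6 + 5 = -1$)
$s{\left(Z,G \right)} = -1$ ($s{\left(Z,G \right)} = \frac{1}{-1} = -1$)
$- s{\left(29,-80 \right)} = \left(-1\right) \left(-1\right) = 1$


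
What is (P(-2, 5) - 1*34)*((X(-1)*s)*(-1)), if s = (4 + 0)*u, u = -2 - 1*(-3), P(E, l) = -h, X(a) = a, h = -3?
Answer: -124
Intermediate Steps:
P(E, l) = 3 (P(E, l) = -1*(-3) = 3)
u = 1 (u = -2 + 3 = 1)
s = 4 (s = (4 + 0)*1 = 4*1 = 4)
(P(-2, 5) - 1*34)*((X(-1)*s)*(-1)) = (3 - 1*34)*(-1*4*(-1)) = (3 - 34)*(-4*(-1)) = -31*4 = -124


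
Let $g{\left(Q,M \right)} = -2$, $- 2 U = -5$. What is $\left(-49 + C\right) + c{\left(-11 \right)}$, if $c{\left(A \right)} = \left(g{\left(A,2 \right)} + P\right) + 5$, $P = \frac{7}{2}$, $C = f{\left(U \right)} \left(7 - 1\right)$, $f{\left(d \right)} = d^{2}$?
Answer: $-5$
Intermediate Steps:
$U = \frac{5}{2}$ ($U = \left(- \frac{1}{2}\right) \left(-5\right) = \frac{5}{2} \approx 2.5$)
$C = \frac{75}{2}$ ($C = \left(\frac{5}{2}\right)^{2} \left(7 - 1\right) = \frac{25}{4} \cdot 6 = \frac{75}{2} \approx 37.5$)
$P = \frac{7}{2}$ ($P = 7 \cdot \frac{1}{2} = \frac{7}{2} \approx 3.5$)
$c{\left(A \right)} = \frac{13}{2}$ ($c{\left(A \right)} = \left(-2 + \frac{7}{2}\right) + 5 = \frac{3}{2} + 5 = \frac{13}{2}$)
$\left(-49 + C\right) + c{\left(-11 \right)} = \left(-49 + \frac{75}{2}\right) + \frac{13}{2} = - \frac{23}{2} + \frac{13}{2} = -5$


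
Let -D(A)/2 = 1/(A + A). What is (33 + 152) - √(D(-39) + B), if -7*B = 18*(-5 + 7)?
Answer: 185 - I*√381381/273 ≈ 185.0 - 2.2621*I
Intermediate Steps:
D(A) = -1/A (D(A) = -2/(A + A) = -2*1/(2*A) = -1/A)
B = -36/7 (B = -18*(-5 + 7)/7 = -18*2/7 = -⅐*36 = -36/7 ≈ -5.1429)
(33 + 152) - √(D(-39) + B) = (33 + 152) - √(-1/(-39) - 36/7) = 185 - √(-1*(-1/39) - 36/7) = 185 - √(1/39 - 36/7) = 185 - √(-1397/273) = 185 - I*√381381/273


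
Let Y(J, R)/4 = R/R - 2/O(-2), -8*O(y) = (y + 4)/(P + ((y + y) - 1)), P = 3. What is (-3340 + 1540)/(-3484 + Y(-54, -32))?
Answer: 225/443 ≈ 0.50790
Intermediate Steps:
O(y) = -(4 + y)/(8*(2 + 2*y)) (O(y) = -(y + 4)/(8*(3 + ((y + y) - 1))) = -(4 + y)/(8*(3 + (2*y - 1))) = -(4 + y)/(8*(3 + (-1 + 2*y))) = -(4 + y)/(8*(2 + 2*y)))
Y(J, R) = -60 (Y(J, R) = 4*(R/R - 2*16*(1 - 2)/(-4 - 1*(-2))) = 4*(1 - 2*(-16/(-4 + 2))) = 4*(1 - 2/((1/16)*(-1)*(-2))) = 4*(1 - 2/1/8) = 4*(1 - 2*8) = 4*(1 - 16) = 4*(-15) = -60)
(-3340 + 1540)/(-3484 + Y(-54, -32)) = (-3340 + 1540)/(-3484 - 60) = -1800/(-3544) = -1800*(-1/3544) = 225/443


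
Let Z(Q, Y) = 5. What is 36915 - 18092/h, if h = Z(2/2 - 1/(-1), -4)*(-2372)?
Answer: 109457498/2965 ≈ 36917.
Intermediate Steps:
h = -11860 (h = 5*(-2372) = -11860)
36915 - 18092/h = 36915 - 18092/(-11860) = 36915 - 18092*(-1)/11860 = 36915 - 1*(-4523/2965) = 36915 + 4523/2965 = 109457498/2965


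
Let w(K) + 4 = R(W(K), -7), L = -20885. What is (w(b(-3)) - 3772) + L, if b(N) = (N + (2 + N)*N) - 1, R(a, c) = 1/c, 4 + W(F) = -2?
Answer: -172628/7 ≈ -24661.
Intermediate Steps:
W(F) = -6 (W(F) = -4 - 2 = -6)
b(N) = -1 + N + N*(2 + N) (b(N) = (N + N*(2 + N)) - 1 = -1 + N + N*(2 + N))
w(K) = -29/7 (w(K) = -4 + 1/(-7) = -4 - 1/7 = -29/7)
(w(b(-3)) - 3772) + L = (-29/7 - 3772) - 20885 = -26433/7 - 20885 = -172628/7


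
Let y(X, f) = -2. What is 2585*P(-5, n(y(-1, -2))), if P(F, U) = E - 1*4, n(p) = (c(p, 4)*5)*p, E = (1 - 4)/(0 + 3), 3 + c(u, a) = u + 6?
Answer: -12925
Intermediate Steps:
c(u, a) = 3 + u (c(u, a) = -3 + (u + 6) = -3 + (6 + u) = 3 + u)
E = -1 (E = -3/3 = -3*⅓ = -1)
n(p) = p*(15 + 5*p) (n(p) = ((3 + p)*5)*p = (15 + 5*p)*p = p*(15 + 5*p))
P(F, U) = -5 (P(F, U) = -1 - 1*4 = -1 - 4 = -5)
2585*P(-5, n(y(-1, -2))) = 2585*(-5) = -12925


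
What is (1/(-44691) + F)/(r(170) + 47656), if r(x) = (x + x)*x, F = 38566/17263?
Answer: 1723535843/81359381299248 ≈ 2.1184e-5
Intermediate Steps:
F = 38566/17263 (F = 38566*(1/17263) = 38566/17263 ≈ 2.2340)
r(x) = 2*x**2 (r(x) = (2*x)*x = 2*x**2)
(1/(-44691) + F)/(r(170) + 47656) = (1/(-44691) + 38566/17263)/(2*170**2 + 47656) = (-1/44691 + 38566/17263)/(2*28900 + 47656) = 1723535843/(771500733*(57800 + 47656)) = (1723535843/771500733)/105456 = (1723535843/771500733)*(1/105456) = 1723535843/81359381299248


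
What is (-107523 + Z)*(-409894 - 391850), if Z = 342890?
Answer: -188704080048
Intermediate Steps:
(-107523 + Z)*(-409894 - 391850) = (-107523 + 342890)*(-409894 - 391850) = 235367*(-801744) = -188704080048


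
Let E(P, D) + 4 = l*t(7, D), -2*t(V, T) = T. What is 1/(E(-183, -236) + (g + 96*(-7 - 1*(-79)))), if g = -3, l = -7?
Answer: 1/6079 ≈ 0.00016450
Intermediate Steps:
t(V, T) = -T/2
E(P, D) = -4 + 7*D/2 (E(P, D) = -4 - (-7)*D/2 = -4 + 7*D/2)
1/(E(-183, -236) + (g + 96*(-7 - 1*(-79)))) = 1/((-4 + (7/2)*(-236)) + (-3 + 96*(-7 - 1*(-79)))) = 1/((-4 - 826) + (-3 + 96*(-7 + 79))) = 1/(-830 + (-3 + 96*72)) = 1/(-830 + (-3 + 6912)) = 1/(-830 + 6909) = 1/6079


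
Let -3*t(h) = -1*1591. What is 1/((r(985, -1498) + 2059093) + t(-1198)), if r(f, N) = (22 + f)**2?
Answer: 3/9221017 ≈ 3.2534e-7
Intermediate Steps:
t(h) = 1591/3 (t(h) = -(-1)*1591/3 = -1/3*(-1591) = 1591/3)
1/((r(985, -1498) + 2059093) + t(-1198)) = 1/(((22 + 985)**2 + 2059093) + 1591/3) = 1/((1007**2 + 2059093) + 1591/3) = 1/((1014049 + 2059093) + 1591/3) = 1/(3073142 + 1591/3) = 1/(9221017/3) = 3/9221017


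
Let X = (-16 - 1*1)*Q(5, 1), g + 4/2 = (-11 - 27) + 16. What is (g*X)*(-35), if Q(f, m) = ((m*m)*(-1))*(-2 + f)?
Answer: 42840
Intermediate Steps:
g = -24 (g = -2 + ((-11 - 27) + 16) = -2 + (-38 + 16) = -2 - 22 = -24)
Q(f, m) = -m**2*(-2 + f) (Q(f, m) = (m**2*(-1))*(-2 + f) = (-m**2)*(-2 + f) = -m**2*(-2 + f))
X = 51 (X = (-16 - 1*1)*(1**2*(2 - 1*5)) = (-16 - 1)*(1*(2 - 5)) = -17*(-3) = 51)
(g*X)*(-35) = -24*51*(-35) = -1224*(-35) = 42840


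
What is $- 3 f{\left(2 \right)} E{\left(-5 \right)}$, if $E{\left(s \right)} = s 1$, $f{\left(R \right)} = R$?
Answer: $30$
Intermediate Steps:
$E{\left(s \right)} = s$
$- 3 f{\left(2 \right)} E{\left(-5 \right)} = \left(-3\right) 2 \left(-5\right) = \left(-6\right) \left(-5\right) = 30$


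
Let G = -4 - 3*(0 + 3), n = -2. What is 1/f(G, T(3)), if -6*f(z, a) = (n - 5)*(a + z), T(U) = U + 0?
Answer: -3/35 ≈ -0.085714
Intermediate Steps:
T(U) = U
G = -13 (G = -4 - 3*3 = -4 - 9 = -13)
f(z, a) = 7*a/6 + 7*z/6 (f(z, a) = -(-2 - 5)*(a + z)/6 = -(-7)*(a + z)/6 = -(-7*a - 7*z)/6 = 7*a/6 + 7*z/6)
1/f(G, T(3)) = 1/((7/6)*3 + (7/6)*(-13)) = 1/(7/2 - 91/6) = 1/(-35/3) = -3/35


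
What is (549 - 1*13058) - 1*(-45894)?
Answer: 33385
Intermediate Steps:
(549 - 1*13058) - 1*(-45894) = (549 - 13058) + 45894 = -12509 + 45894 = 33385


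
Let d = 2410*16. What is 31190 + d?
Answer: 69750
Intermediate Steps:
d = 38560
31190 + d = 31190 + 38560 = 69750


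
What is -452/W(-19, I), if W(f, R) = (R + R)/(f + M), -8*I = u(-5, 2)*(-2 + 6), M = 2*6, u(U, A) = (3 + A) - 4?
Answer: -3164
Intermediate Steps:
u(U, A) = -1 + A
M = 12
I = -1/2 (I = -(-1 + 2)*(-2 + 6)/8 = -4/8 = -1/8*4 = -1/2 ≈ -0.50000)
W(f, R) = 2*R/(12 + f) (W(f, R) = (R + R)/(f + 12) = (2*R)/(12 + f) = 2*R/(12 + f))
-452/W(-19, I) = -452/(2*(-1/2)/(12 - 19)) = -452/(2*(-1/2)/(-7)) = -452/(2*(-1/2)*(-1/7)) = -452/1/7 = -452*7 = -3164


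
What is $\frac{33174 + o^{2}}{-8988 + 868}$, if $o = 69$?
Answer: $- \frac{7587}{1624} \approx -4.6718$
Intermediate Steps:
$\frac{33174 + o^{2}}{-8988 + 868} = \frac{33174 + 69^{2}}{-8988 + 868} = \frac{33174 + 4761}{-8120} = 37935 \left(- \frac{1}{8120}\right) = - \frac{7587}{1624}$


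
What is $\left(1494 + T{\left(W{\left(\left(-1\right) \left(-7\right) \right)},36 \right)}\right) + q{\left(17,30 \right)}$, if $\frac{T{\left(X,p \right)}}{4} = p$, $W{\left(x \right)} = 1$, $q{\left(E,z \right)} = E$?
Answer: $1655$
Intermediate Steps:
$T{\left(X,p \right)} = 4 p$
$\left(1494 + T{\left(W{\left(\left(-1\right) \left(-7\right) \right)},36 \right)}\right) + q{\left(17,30 \right)} = \left(1494 + 4 \cdot 36\right) + 17 = \left(1494 + 144\right) + 17 = 1638 + 17 = 1655$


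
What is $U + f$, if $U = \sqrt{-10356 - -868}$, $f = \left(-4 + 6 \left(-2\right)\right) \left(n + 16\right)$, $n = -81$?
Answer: $1040 + 4 i \sqrt{593} \approx 1040.0 + 97.406 i$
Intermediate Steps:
$f = 1040$ ($f = \left(-4 + 6 \left(-2\right)\right) \left(-81 + 16\right) = \left(-4 - 12\right) \left(-65\right) = \left(-16\right) \left(-65\right) = 1040$)
$U = 4 i \sqrt{593}$ ($U = \sqrt{-10356 + \left(938 - 70\right)} = \sqrt{-10356 + 868} = \sqrt{-9488} = 4 i \sqrt{593} \approx 97.406 i$)
$U + f = 4 i \sqrt{593} + 1040 = 1040 + 4 i \sqrt{593}$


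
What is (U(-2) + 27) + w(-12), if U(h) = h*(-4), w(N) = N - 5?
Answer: 18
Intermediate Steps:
w(N) = -5 + N
U(h) = -4*h
(U(-2) + 27) + w(-12) = (-4*(-2) + 27) + (-5 - 12) = (8 + 27) - 17 = 35 - 17 = 18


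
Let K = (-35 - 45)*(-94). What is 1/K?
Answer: 1/7520 ≈ 0.00013298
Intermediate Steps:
K = 7520 (K = -80*(-94) = 7520)
1/K = 1/7520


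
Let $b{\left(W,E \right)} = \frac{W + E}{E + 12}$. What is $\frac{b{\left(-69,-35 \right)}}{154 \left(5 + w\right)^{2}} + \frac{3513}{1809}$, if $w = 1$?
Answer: $\frac{2074712}{1067913} \approx 1.9428$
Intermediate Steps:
$b{\left(W,E \right)} = \frac{E + W}{12 + E}$
$\frac{b{\left(-69,-35 \right)}}{154 \left(5 + w\right)^{2}} + \frac{3513}{1809} = \frac{\frac{1}{12 - 35} \left(-35 - 69\right)}{154 \left(5 + 1\right)^{2}} + \frac{3513}{1809} = \frac{\frac{1}{-23} \left(-104\right)}{154 \cdot 6^{2}} + 3513 \cdot \frac{1}{1809} = \frac{\left(- \frac{1}{23}\right) \left(-104\right)}{154 \cdot 36} + \frac{1171}{603} = \frac{104}{23 \cdot 5544} + \frac{1171}{603} = \frac{104}{23} \cdot \frac{1}{5544} + \frac{1171}{603} = \frac{13}{15939} + \frac{1171}{603} = \frac{2074712}{1067913}$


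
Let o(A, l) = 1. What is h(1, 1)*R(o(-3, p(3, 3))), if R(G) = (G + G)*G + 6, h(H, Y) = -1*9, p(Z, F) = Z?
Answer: -72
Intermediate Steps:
h(H, Y) = -9
R(G) = 6 + 2*G² (R(G) = (2*G)*G + 6 = 2*G² + 6 = 6 + 2*G²)
h(1, 1)*R(o(-3, p(3, 3))) = -9*(6 + 2*1²) = -9*(6 + 2*1) = -9*(6 + 2) = -9*8 = -72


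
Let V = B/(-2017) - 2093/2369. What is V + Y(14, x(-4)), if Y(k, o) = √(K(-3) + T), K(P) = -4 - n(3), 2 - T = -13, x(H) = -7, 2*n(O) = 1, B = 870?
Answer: -273157/207751 + √42/2 ≈ 1.9255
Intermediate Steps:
n(O) = ½ (n(O) = (½)*1 = ½)
V = -273157/207751 (V = 870/(-2017) - 2093/2369 = 870*(-1/2017) - 2093*1/2369 = -870/2017 - 91/103 = -273157/207751 ≈ -1.3148)
T = 15 (T = 2 - 1*(-13) = 2 + 13 = 15)
K(P) = -9/2 (K(P) = -4 - 1*½ = -4 - ½ = -9/2)
Y(k, o) = √42/2 (Y(k, o) = √(-9/2 + 15) = √(21/2) = √42/2)
V + Y(14, x(-4)) = -273157/207751 + √42/2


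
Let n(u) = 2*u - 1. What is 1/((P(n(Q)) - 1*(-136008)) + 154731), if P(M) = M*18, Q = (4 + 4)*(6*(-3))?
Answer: 1/285537 ≈ 3.5022e-6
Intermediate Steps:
Q = -144 (Q = 8*(-18) = -144)
n(u) = -1 + 2*u
P(M) = 18*M
1/((P(n(Q)) - 1*(-136008)) + 154731) = 1/((18*(-1 + 2*(-144)) - 1*(-136008)) + 154731) = 1/((18*(-1 - 288) + 136008) + 154731) = 1/((18*(-289) + 136008) + 154731) = 1/((-5202 + 136008) + 154731) = 1/(130806 + 154731) = 1/285537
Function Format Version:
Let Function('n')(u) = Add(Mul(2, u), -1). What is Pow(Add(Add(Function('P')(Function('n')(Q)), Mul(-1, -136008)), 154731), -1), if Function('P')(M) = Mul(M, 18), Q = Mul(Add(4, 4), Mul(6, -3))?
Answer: Rational(1, 285537) ≈ 3.5022e-6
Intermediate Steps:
Q = -144 (Q = Mul(8, -18) = -144)
Function('n')(u) = Add(-1, Mul(2, u))
Function('P')(M) = Mul(18, M)
Pow(Add(Add(Function('P')(Function('n')(Q)), Mul(-1, -136008)), 154731), -1) = Pow(Add(Add(Mul(18, Add(-1, Mul(2, -144))), Mul(-1, -136008)), 154731), -1) = Pow(Add(Add(Mul(18, Add(-1, -288)), 136008), 154731), -1) = Pow(Add(Add(Mul(18, -289), 136008), 154731), -1) = Pow(Add(Add(-5202, 136008), 154731), -1) = Pow(Add(130806, 154731), -1) = Pow(285537, -1) = Rational(1, 285537)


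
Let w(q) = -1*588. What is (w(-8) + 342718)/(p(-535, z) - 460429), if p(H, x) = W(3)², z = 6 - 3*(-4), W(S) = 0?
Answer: -342130/460429 ≈ -0.74307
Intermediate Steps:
z = 18 (z = 6 + 12 = 18)
p(H, x) = 0 (p(H, x) = 0² = 0)
w(q) = -588
(w(-8) + 342718)/(p(-535, z) - 460429) = (-588 + 342718)/(0 - 460429) = 342130/(-460429) = 342130*(-1/460429) = -342130/460429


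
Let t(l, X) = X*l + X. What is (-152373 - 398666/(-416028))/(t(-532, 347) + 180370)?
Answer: 31695517889/808550418 ≈ 39.200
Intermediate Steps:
t(l, X) = X + X*l
(-152373 - 398666/(-416028))/(t(-532, 347) + 180370) = (-152373 - 398666/(-416028))/(347*(1 - 532) + 180370) = (-152373 - 398666*(-1/416028))/(347*(-531) + 180370) = (-152373 + 199333/208014)/(-184257 + 180370) = -31695517889/208014/(-3887) = -31695517889/208014*(-1/3887) = 31695517889/808550418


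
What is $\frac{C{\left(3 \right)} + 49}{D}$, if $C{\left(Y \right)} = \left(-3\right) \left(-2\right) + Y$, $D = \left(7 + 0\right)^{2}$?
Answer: $\frac{58}{49} \approx 1.1837$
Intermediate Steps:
$D = 49$ ($D = 7^{2} = 49$)
$C{\left(Y \right)} = 6 + Y$
$\frac{C{\left(3 \right)} + 49}{D} = \frac{\left(6 + 3\right) + 49}{49} = \frac{9 + 49}{49} = \frac{1}{49} \cdot 58 = \frac{58}{49}$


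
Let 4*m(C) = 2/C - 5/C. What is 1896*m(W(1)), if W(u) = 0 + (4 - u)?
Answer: -474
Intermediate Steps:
W(u) = 4 - u
m(C) = -3/(4*C) (m(C) = (2/C - 5/C)/4 = (-3/C)/4 = -3/(4*C))
1896*m(W(1)) = 1896*(-3/(4*(4 - 1*1))) = 1896*(-3/(4*(4 - 1))) = 1896*(-¾/3) = 1896*(-¾*⅓) = 1896*(-¼) = -474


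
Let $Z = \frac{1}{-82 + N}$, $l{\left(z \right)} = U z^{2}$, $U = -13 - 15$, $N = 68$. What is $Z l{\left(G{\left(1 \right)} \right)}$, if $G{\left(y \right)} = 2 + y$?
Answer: $18$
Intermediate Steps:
$U = -28$ ($U = -13 - 15 = -28$)
$l{\left(z \right)} = - 28 z^{2}$
$Z = - \frac{1}{14}$ ($Z = \frac{1}{-82 + 68} = \frac{1}{-14} = - \frac{1}{14} \approx -0.071429$)
$Z l{\left(G{\left(1 \right)} \right)} = - \frac{\left(-28\right) \left(2 + 1\right)^{2}}{14} = - \frac{\left(-28\right) 3^{2}}{14} = - \frac{\left(-28\right) 9}{14} = \left(- \frac{1}{14}\right) \left(-252\right) = 18$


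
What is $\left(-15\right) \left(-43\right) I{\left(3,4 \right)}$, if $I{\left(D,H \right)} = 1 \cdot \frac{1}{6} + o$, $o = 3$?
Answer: $\frac{4085}{2} \approx 2042.5$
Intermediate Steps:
$I{\left(D,H \right)} = \frac{19}{6}$ ($I{\left(D,H \right)} = 1 \cdot \frac{1}{6} + 3 = \frac{1}{6} + 3 = \frac{19}{6}$)
$\left(-15\right) \left(-43\right) I{\left(3,4 \right)} = \left(-15\right) \left(-43\right) \frac{19}{6} = 645 \cdot \frac{19}{6} = \frac{4085}{2}$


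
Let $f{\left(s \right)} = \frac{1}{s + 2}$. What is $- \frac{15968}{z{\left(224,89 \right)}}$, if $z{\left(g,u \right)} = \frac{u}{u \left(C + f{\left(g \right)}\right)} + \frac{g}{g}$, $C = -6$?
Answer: $- \frac{21636640}{1129} \approx -19164.0$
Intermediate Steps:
$f{\left(s \right)} = \frac{1}{2 + s}$
$z{\left(g,u \right)} = 1 + \frac{1}{-6 + \frac{1}{2 + g}}$ ($z{\left(g,u \right)} = \frac{u}{u \left(-6 + \frac{1}{2 + g}\right)} + \frac{g}{g} = u \frac{1}{u \left(-6 + \frac{1}{2 + g}\right)} + 1 = \frac{1}{-6 + \frac{1}{2 + g}} + 1 = 1 + \frac{1}{-6 + \frac{1}{2 + g}}$)
$- \frac{15968}{z{\left(224,89 \right)}} = - \frac{15968}{\frac{1}{11 + 6 \cdot 224} \left(9 + 5 \cdot 224\right)} = - \frac{15968}{\frac{1}{11 + 1344} \left(9 + 1120\right)} = - \frac{15968}{\frac{1}{1355} \cdot 1129} = - \frac{15968}{\frac{1129}{1355}} = \left(-15968\right) \frac{1355}{1129} = - \frac{21636640}{1129}$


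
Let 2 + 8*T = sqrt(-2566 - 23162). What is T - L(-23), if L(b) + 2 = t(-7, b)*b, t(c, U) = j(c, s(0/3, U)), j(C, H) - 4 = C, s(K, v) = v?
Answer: -269/4 + I*sqrt(402) ≈ -67.25 + 20.05*I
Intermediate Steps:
j(C, H) = 4 + C
t(c, U) = 4 + c
L(b) = -2 - 3*b (L(b) = -2 + (4 - 7)*b = -2 - 3*b)
T = -1/4 + I*sqrt(402) (T = -1/4 + sqrt(-2566 - 23162)/8 = -1/4 + sqrt(-25728)/8 = -1/4 + (8*I*sqrt(402))/8 = -1/4 + I*sqrt(402) ≈ -0.25 + 20.05*I)
T - L(-23) = (-1/4 + I*sqrt(402)) - (-2 - 3*(-23)) = (-1/4 + I*sqrt(402)) - (-2 + 69) = (-1/4 + I*sqrt(402)) - 1*67 = (-1/4 + I*sqrt(402)) - 67 = -269/4 + I*sqrt(402)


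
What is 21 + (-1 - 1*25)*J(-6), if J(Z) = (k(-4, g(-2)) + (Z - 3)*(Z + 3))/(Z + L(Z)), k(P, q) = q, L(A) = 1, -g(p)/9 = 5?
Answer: -363/5 ≈ -72.600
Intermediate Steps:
g(p) = -45 (g(p) = -9*5 = -45)
J(Z) = (-45 + (-3 + Z)*(3 + Z))/(1 + Z) (J(Z) = (-45 + (Z - 3)*(Z + 3))/(Z + 1) = (-45 + (-3 + Z)*(3 + Z))/(1 + Z))
21 + (-1 - 1*25)*J(-6) = 21 + (-1 - 1*25)*((-54 + (-6)²)/(1 - 6)) = 21 + (-1 - 25)*((-54 + 36)/(-5)) = 21 - (-26)*(-18)/5 = 21 - 26*18/5 = 21 - 468/5 = -363/5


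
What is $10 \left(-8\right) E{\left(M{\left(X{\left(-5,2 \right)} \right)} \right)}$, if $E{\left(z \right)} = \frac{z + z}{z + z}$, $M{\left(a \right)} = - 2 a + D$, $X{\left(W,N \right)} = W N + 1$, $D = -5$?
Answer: $-80$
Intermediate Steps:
$X{\left(W,N \right)} = 1 + N W$ ($X{\left(W,N \right)} = N W + 1 = 1 + N W$)
$M{\left(a \right)} = -5 - 2 a$ ($M{\left(a \right)} = - 2 a - 5 = -5 - 2 a$)
$E{\left(z \right)} = 1$ ($E{\left(z \right)} = \frac{2 z}{2 z} = 2 z \frac{1}{2 z} = 1$)
$10 \left(-8\right) E{\left(M{\left(X{\left(-5,2 \right)} \right)} \right)} = 10 \left(-8\right) 1 = \left(-80\right) 1 = -80$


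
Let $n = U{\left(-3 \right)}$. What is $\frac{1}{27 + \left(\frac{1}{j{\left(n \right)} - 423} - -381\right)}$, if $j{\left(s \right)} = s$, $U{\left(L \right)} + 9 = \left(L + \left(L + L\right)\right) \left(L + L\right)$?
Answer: $\frac{378}{154223} \approx 0.002451$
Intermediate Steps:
$U{\left(L \right)} = -9 + 6 L^{2}$ ($U{\left(L \right)} = -9 + \left(L + \left(L + L\right)\right) \left(L + L\right) = -9 + \left(L + 2 L\right) 2 L = -9 + 3 L 2 L = -9 + 6 L^{2}$)
$n = 45$ ($n = -9 + 6 \left(-3\right)^{2} = -9 + 6 \cdot 9 = -9 + 54 = 45$)
$\frac{1}{27 + \left(\frac{1}{j{\left(n \right)} - 423} - -381\right)} = \frac{1}{27 + \left(\frac{1}{45 - 423} - -381\right)} = \frac{1}{27 + \left(\frac{1}{-378} + 381\right)} = \frac{1}{27 + \left(- \frac{1}{378} + 381\right)} = \frac{1}{27 + \frac{144017}{378}} = \frac{1}{\frac{154223}{378}} = \frac{378}{154223}$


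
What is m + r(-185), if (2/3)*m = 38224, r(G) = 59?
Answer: 57395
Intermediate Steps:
m = 57336 (m = (3/2)*38224 = 57336)
m + r(-185) = 57336 + 59 = 57395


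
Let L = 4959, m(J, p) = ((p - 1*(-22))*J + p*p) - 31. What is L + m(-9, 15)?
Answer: 4820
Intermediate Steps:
m(J, p) = -31 + p² + J*(22 + p) (m(J, p) = ((p + 22)*J + p²) - 31 = ((22 + p)*J + p²) - 31 = (J*(22 + p) + p²) - 31 = (p² + J*(22 + p)) - 31 = -31 + p² + J*(22 + p))
L + m(-9, 15) = 4959 + (-31 + 15² + 22*(-9) - 9*15) = 4959 + (-31 + 225 - 198 - 135) = 4959 - 139 = 4820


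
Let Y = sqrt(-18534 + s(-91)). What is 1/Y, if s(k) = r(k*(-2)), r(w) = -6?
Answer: -I*sqrt(515)/3090 ≈ -0.0073442*I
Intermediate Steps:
s(k) = -6
Y = 6*I*sqrt(515) (Y = sqrt(-18534 - 6) = sqrt(-18540) = 6*I*sqrt(515) ≈ 136.16*I)
1/Y = 1/(6*I*sqrt(515)) = -I*sqrt(515)/3090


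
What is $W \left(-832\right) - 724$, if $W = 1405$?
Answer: $-1169684$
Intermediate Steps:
$W \left(-832\right) - 724 = 1405 \left(-832\right) - 724 = -1168960 + \left(-732 + 8\right) = -1168960 - 724 = -1169684$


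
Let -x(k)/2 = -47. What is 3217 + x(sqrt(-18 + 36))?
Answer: 3311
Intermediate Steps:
x(k) = 94 (x(k) = -2*(-47) = 94)
3217 + x(sqrt(-18 + 36)) = 3217 + 94 = 3311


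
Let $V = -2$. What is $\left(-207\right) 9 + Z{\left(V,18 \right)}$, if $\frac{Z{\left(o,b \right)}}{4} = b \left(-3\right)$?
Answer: $-2079$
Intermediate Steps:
$Z{\left(o,b \right)} = - 12 b$ ($Z{\left(o,b \right)} = 4 b \left(-3\right) = 4 \left(- 3 b\right) = - 12 b$)
$\left(-207\right) 9 + Z{\left(V,18 \right)} = \left(-207\right) 9 - 216 = -1863 - 216 = -2079$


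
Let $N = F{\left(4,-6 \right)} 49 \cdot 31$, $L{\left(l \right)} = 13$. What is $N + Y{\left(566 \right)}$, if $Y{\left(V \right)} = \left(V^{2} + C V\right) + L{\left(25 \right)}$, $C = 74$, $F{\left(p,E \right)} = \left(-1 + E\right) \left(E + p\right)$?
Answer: $383519$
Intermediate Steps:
$N = 21266$ ($N = \left(\left(-6\right)^{2} - -6 - 4 - 24\right) 49 \cdot 31 = \left(36 + 6 - 4 - 24\right) 49 \cdot 31 = 14 \cdot 49 \cdot 31 = 686 \cdot 31 = 21266$)
$Y{\left(V \right)} = 13 + V^{2} + 74 V$ ($Y{\left(V \right)} = \left(V^{2} + 74 V\right) + 13 = 13 + V^{2} + 74 V$)
$N + Y{\left(566 \right)} = 21266 + \left(13 + 566^{2} + 74 \cdot 566\right) = 21266 + \left(13 + 320356 + 41884\right) = 21266 + 362253 = 383519$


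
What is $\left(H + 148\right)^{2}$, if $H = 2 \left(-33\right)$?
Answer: $6724$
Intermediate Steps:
$H = -66$
$\left(H + 148\right)^{2} = \left(-66 + 148\right)^{2} = 82^{2} = 6724$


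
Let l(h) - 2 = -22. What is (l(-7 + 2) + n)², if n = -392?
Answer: 169744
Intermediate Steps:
l(h) = -20 (l(h) = 2 - 22 = -20)
(l(-7 + 2) + n)² = (-20 - 392)² = (-412)² = 169744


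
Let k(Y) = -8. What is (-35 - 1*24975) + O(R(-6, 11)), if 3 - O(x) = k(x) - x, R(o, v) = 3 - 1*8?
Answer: -25004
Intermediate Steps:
R(o, v) = -5 (R(o, v) = 3 - 8 = -5)
O(x) = 11 + x (O(x) = 3 - (-8 - x) = 3 + (8 + x) = 11 + x)
(-35 - 1*24975) + O(R(-6, 11)) = (-35 - 1*24975) + (11 - 5) = (-35 - 24975) + 6 = -25010 + 6 = -25004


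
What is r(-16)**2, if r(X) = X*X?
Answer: 65536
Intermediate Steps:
r(X) = X**2
r(-16)**2 = ((-16)**2)**2 = 256**2 = 65536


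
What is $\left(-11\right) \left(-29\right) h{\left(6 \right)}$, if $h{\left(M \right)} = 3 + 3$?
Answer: $1914$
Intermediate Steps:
$h{\left(M \right)} = 6$
$\left(-11\right) \left(-29\right) h{\left(6 \right)} = \left(-11\right) \left(-29\right) 6 = 319 \cdot 6 = 1914$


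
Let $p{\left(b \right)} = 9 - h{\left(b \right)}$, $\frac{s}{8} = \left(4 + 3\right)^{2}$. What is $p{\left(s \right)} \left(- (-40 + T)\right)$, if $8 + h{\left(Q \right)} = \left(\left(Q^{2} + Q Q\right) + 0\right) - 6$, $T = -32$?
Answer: $-22125960$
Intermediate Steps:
$s = 392$ ($s = 8 \left(4 + 3\right)^{2} = 8 \cdot 7^{2} = 8 \cdot 49 = 392$)
$h{\left(Q \right)} = -14 + 2 Q^{2}$ ($h{\left(Q \right)} = -8 - \left(6 - Q^{2} - Q Q\right) = -8 + \left(\left(\left(Q^{2} + Q^{2}\right) + 0\right) - 6\right) = -8 + \left(\left(2 Q^{2} + 0\right) - 6\right) = -8 + \left(2 Q^{2} - 6\right) = -8 + \left(-6 + 2 Q^{2}\right) = -14 + 2 Q^{2}$)
$p{\left(b \right)} = 23 - 2 b^{2}$ ($p{\left(b \right)} = 9 - \left(-14 + 2 b^{2}\right) = 23 - 2 b^{2}$)
$p{\left(s \right)} \left(- (-40 + T)\right) = \left(23 - 2 \cdot 392^{2}\right) \left(- (-40 - 32)\right) = \left(23 - 307328\right) \left(\left(-1\right) \left(-72\right)\right) = \left(23 - 307328\right) 72 = \left(-307305\right) 72 = -22125960$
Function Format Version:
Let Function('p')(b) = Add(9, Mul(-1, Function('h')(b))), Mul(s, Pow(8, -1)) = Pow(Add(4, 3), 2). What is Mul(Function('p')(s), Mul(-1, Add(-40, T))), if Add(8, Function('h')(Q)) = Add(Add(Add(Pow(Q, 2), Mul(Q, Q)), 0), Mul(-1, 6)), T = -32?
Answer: -22125960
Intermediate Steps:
s = 392 (s = Mul(8, Pow(Add(4, 3), 2)) = Mul(8, Pow(7, 2)) = Mul(8, 49) = 392)
Function('h')(Q) = Add(-14, Mul(2, Pow(Q, 2))) (Function('h')(Q) = Add(-8, Add(Add(Add(Pow(Q, 2), Mul(Q, Q)), 0), Mul(-1, 6))) = Add(-8, Add(Add(Add(Pow(Q, 2), Pow(Q, 2)), 0), -6)) = Add(-8, Add(Add(Mul(2, Pow(Q, 2)), 0), -6)) = Add(-8, Add(Mul(2, Pow(Q, 2)), -6)) = Add(-8, Add(-6, Mul(2, Pow(Q, 2)))) = Add(-14, Mul(2, Pow(Q, 2))))
Function('p')(b) = Add(23, Mul(-2, Pow(b, 2))) (Function('p')(b) = Add(9, Mul(-1, Add(-14, Mul(2, Pow(b, 2))))) = Add(9, Add(14, Mul(-2, Pow(b, 2)))) = Add(23, Mul(-2, Pow(b, 2))))
Mul(Function('p')(s), Mul(-1, Add(-40, T))) = Mul(Add(23, Mul(-2, Pow(392, 2))), Mul(-1, Add(-40, -32))) = Mul(Add(23, Mul(-2, 153664)), Mul(-1, -72)) = Mul(Add(23, -307328), 72) = Mul(-307305, 72) = -22125960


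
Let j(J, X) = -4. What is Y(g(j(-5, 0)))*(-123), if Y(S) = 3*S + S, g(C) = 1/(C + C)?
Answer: 123/2 ≈ 61.500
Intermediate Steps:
g(C) = 1/(2*C)
Y(S) = 4*S
Y(g(j(-5, 0)))*(-123) = (4*((½)/(-4)))*(-123) = (4*((½)*(-¼)))*(-123) = (4*(-⅛))*(-123) = -½*(-123) = 123/2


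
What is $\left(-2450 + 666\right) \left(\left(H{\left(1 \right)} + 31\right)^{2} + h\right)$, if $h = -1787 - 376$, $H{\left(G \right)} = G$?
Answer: $2031976$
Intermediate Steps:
$h = -2163$
$\left(-2450 + 666\right) \left(\left(H{\left(1 \right)} + 31\right)^{2} + h\right) = \left(-2450 + 666\right) \left(\left(1 + 31\right)^{2} - 2163\right) = - 1784 \left(32^{2} - 2163\right) = - 1784 \left(1024 - 2163\right) = \left(-1784\right) \left(-1139\right) = 2031976$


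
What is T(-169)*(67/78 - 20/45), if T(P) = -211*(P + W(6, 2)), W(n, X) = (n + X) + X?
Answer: 1084751/78 ≈ 13907.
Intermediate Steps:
W(n, X) = n + 2*X (W(n, X) = (X + n) + X = n + 2*X)
T(P) = -2110 - 211*P (T(P) = -211*(P + (6 + 2*2)) = -211*(P + (6 + 4)) = -211*(P + 10) = -211*(10 + P) = -2110 - 211*P)
T(-169)*(67/78 - 20/45) = (-2110 - 211*(-169))*(67/78 - 20/45) = (-2110 + 35659)*(67*(1/78) - 20*1/45) = 33549*(67/78 - 4/9) = 33549*(97/234) = 1084751/78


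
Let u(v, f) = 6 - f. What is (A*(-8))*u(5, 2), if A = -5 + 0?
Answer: 160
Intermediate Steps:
A = -5
(A*(-8))*u(5, 2) = (-5*(-8))*(6 - 1*2) = 40*(6 - 2) = 40*4 = 160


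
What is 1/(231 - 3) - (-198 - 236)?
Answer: 98953/228 ≈ 434.00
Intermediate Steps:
1/(231 - 3) - (-198 - 236) = 1/228 - 1*(-434) = 1/228 + 434 = 98953/228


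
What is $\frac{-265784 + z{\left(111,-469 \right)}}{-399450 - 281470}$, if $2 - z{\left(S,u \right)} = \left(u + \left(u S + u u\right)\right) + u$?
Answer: $\frac{216373}{340460} \approx 0.63553$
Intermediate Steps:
$z{\left(S,u \right)} = 2 - u^{2} - 2 u - S u$ ($z{\left(S,u \right)} = 2 - \left(\left(u + \left(u S + u u\right)\right) + u\right) = 2 - \left(\left(u + \left(S u + u^{2}\right)\right) + u\right) = 2 - \left(\left(u + \left(u^{2} + S u\right)\right) + u\right) = 2 - \left(\left(u + u^{2} + S u\right) + u\right) = 2 - \left(u^{2} + 2 u + S u\right) = 2 - u^{2} - 2 u - S u$)
$\frac{-265784 + z{\left(111,-469 \right)}}{-399450 - 281470} = \frac{-265784 - \left(219021 - 52059\right)}{-399450 - 281470} = \frac{-265784 + \left(2 - 219961 + 938 + 52059\right)}{-680920} = \left(-265784 + \left(2 - 219961 + 938 + 52059\right)\right) \left(- \frac{1}{680920}\right) = \left(-265784 - 166962\right) \left(- \frac{1}{680920}\right) = \left(-432746\right) \left(- \frac{1}{680920}\right) = \frac{216373}{340460}$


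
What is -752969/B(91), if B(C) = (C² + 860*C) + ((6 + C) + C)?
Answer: -752969/86729 ≈ -8.6819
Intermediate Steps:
B(C) = 6 + C² + 862*C (B(C) = (C² + 860*C) + (6 + 2*C) = 6 + C² + 862*C)
-752969/B(91) = -752969/(6 + 91² + 862*91) = -752969/(6 + 8281 + 78442) = -752969/86729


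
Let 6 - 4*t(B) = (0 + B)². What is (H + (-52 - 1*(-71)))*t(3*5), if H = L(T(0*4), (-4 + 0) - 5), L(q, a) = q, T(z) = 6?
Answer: -5475/4 ≈ -1368.8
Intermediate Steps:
t(B) = 3/2 - B²/4 (t(B) = 3/2 - (0 + B)²/4 = 3/2 - B²/4)
H = 6
(H + (-52 - 1*(-71)))*t(3*5) = (6 + (-52 - 1*(-71)))*(3/2 - (3*5)²/4) = (6 + (-52 + 71))*(3/2 - ¼*15²) = (6 + 19)*(3/2 - ¼*225) = 25*(3/2 - 225/4) = 25*(-219/4) = -5475/4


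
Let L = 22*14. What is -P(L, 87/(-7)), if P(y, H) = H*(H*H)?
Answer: 658503/343 ≈ 1919.8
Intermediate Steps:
L = 308
P(y, H) = H³ (P(y, H) = H*H² = H³)
-P(L, 87/(-7)) = -(87/(-7))³ = -(87*(-⅐))³ = -(-87/7)³ = -1*(-658503/343) = 658503/343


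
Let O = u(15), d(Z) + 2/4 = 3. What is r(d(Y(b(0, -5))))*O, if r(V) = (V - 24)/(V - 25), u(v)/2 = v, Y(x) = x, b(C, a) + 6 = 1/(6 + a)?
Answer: 86/3 ≈ 28.667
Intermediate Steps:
b(C, a) = -6 + 1/(6 + a)
d(Z) = 5/2 (d(Z) = -½ + 3 = 5/2)
u(v) = 2*v
r(V) = (-24 + V)/(-25 + V)
O = 30 (O = 2*15 = 30)
r(d(Y(b(0, -5))))*O = ((-24 + 5/2)/(-25 + 5/2))*30 = (-43/2/(-45/2))*30 = -2/45*(-43/2)*30 = (43/45)*30 = 86/3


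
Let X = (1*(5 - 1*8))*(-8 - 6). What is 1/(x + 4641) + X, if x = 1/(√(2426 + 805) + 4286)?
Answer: 16615087742482007/395595297696418 + 3*√359/395595297696418 ≈ 42.000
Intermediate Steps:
x = 1/(4286 + 3*√359) (x = 1/(√3231 + 4286) = 1/(3*√359 + 4286) = 1/(4286 + 3*√359) ≈ 0.00023026)
X = 42 (X = (1*(5 - 8))*(-14) = (1*(-3))*(-14) = -3*(-14) = 42)
1/(x + 4641) + X = 1/((4286/18366565 - 3*√359/18366565) + 4641) + 42 = 1/(85239232451/18366565 - 3*√359/18366565) + 42 = 42 + 1/(85239232451/18366565 - 3*√359/18366565)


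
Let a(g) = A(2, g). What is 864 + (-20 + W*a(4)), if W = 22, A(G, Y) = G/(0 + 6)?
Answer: 2554/3 ≈ 851.33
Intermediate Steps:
A(G, Y) = G/6
a(g) = ⅓ (a(g) = (⅙)*2 = ⅓)
864 + (-20 + W*a(4)) = 864 + (-20 + 22*(⅓)) = 864 + (-20 + 22/3) = 864 - 38/3 = 2554/3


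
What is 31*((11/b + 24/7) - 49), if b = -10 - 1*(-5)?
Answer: -51832/35 ≈ -1480.9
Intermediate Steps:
b = -5 (b = -10 + 5 = -5)
31*((11/b + 24/7) - 49) = 31*((11/(-5) + 24/7) - 49) = 31*((11*(-⅕) + 24*(⅐)) - 49) = 31*((-11/5 + 24/7) - 49) = 31*(43/35 - 49) = 31*(-1672/35) = -51832/35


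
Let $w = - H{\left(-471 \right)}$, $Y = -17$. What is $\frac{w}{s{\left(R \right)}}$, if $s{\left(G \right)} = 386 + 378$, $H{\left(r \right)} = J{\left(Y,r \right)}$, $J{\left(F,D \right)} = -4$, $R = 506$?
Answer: $\frac{1}{191} \approx 0.0052356$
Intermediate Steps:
$H{\left(r \right)} = -4$
$s{\left(G \right)} = 764$
$w = 4$ ($w = \left(-1\right) \left(-4\right) = 4$)
$\frac{w}{s{\left(R \right)}} = \frac{4}{764} = 4 \cdot \frac{1}{764} = \frac{1}{191}$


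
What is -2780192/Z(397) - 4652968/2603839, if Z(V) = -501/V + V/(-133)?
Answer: 11242191065757448/17173237207 ≈ 6.5463e+5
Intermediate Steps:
Z(V) = -501/V - V/133 (Z(V) = -501/V + V*(-1/133) = -501/V - V/133)
-2780192/Z(397) - 4652968/2603839 = -2780192/(-501/397 - 1/133*397) - 4652968/2603839 = -2780192/(-501*1/397 - 397/133) - 4652968*1/2603839 = -2780192/(-501/397 - 397/133) - 273704/153167 = -2780192/(-224242/52801) - 273704/153167 = -2780192*(-52801/224242) - 273704/153167 = 73398458896/112121 - 273704/153167 = 11242191065757448/17173237207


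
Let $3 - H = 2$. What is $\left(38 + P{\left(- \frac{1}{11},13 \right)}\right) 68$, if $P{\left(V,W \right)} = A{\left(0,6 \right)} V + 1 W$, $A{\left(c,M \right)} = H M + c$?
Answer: $\frac{37740}{11} \approx 3430.9$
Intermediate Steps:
$H = 1$ ($H = 3 - 2 = 1$)
$A{\left(c,M \right)} = M + c$ ($A{\left(c,M \right)} = 1 M + c = M + c$)
$P{\left(V,W \right)} = W + 6 V$ ($P{\left(V,W \right)} = \left(6 + 0\right) V + 1 W = 6 V + W = W + 6 V$)
$\left(38 + P{\left(- \frac{1}{11},13 \right)}\right) 68 = \left(38 + \left(13 + 6 \left(- \frac{1}{11}\right)\right)\right) 68 = \left(38 + \left(13 - \frac{6}{11}\right)\right) 68 = \left(38 + \frac{137}{11}\right) 68 = \frac{555}{11} \cdot 68 = \frac{37740}{11}$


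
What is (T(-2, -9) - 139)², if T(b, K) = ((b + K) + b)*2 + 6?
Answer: 25281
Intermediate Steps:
T(b, K) = 6 + 2*K + 4*b (T(b, K) = ((K + b) + b)*2 + 6 = (K + 2*b)*2 + 6 = (2*K + 4*b) + 6 = 6 + 2*K + 4*b)
(T(-2, -9) - 139)² = ((6 + 2*(-9) + 4*(-2)) - 139)² = ((6 - 18 - 8) - 139)² = (-20 - 139)² = (-159)² = 25281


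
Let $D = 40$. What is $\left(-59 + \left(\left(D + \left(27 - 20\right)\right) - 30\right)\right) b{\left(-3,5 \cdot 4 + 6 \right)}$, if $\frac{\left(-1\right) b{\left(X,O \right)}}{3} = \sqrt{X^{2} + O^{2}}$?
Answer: $126 \sqrt{685} \approx 3297.7$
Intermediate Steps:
$b{\left(X,O \right)} = - 3 \sqrt{O^{2} + X^{2}}$ ($b{\left(X,O \right)} = - 3 \sqrt{X^{2} + O^{2}} = - 3 \sqrt{O^{2} + X^{2}}$)
$\left(-59 + \left(\left(D + \left(27 - 20\right)\right) - 30\right)\right) b{\left(-3,5 \cdot 4 + 6 \right)} = \left(-59 + \left(\left(40 + \left(27 - 20\right)\right) - 30\right)\right) \left(- 3 \sqrt{\left(5 \cdot 4 + 6\right)^{2} + \left(-3\right)^{2}}\right) = \left(-59 + \left(\left(40 + 7\right) - 30\right)\right) \left(- 3 \sqrt{\left(20 + 6\right)^{2} + 9}\right) = \left(-59 + \left(47 - 30\right)\right) \left(- 3 \sqrt{26^{2} + 9}\right) = \left(-59 + 17\right) \left(- 3 \sqrt{676 + 9}\right) = - 42 \left(- 3 \sqrt{685}\right) = 126 \sqrt{685}$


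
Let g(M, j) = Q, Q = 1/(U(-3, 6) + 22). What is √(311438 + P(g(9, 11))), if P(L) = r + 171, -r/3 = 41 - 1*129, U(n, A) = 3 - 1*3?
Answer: √311873 ≈ 558.46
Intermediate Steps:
U(n, A) = 0 (U(n, A) = 3 - 3 = 0)
r = 264 (r = -3*(41 - 1*129) = -3*(41 - 129) = -3*(-88) = 264)
Q = 1/22 (Q = 1/(0 + 22) = 1/22 ≈ 0.045455)
g(M, j) = 1/22
P(L) = 435 (P(L) = 264 + 171 = 435)
√(311438 + P(g(9, 11))) = √(311438 + 435) = √311873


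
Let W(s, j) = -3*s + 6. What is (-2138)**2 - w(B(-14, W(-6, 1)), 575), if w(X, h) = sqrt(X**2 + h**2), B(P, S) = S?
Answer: 4571044 - sqrt(331201) ≈ 4.5705e+6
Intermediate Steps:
W(s, j) = 6 - 3*s
(-2138)**2 - w(B(-14, W(-6, 1)), 575) = (-2138)**2 - sqrt((6 - 3*(-6))**2 + 575**2) = 4571044 - sqrt((6 + 18)**2 + 330625) = 4571044 - sqrt(24**2 + 330625) = 4571044 - sqrt(576 + 330625) = 4571044 - sqrt(331201)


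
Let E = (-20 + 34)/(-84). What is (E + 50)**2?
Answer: 89401/36 ≈ 2483.4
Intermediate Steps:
E = -1/6 (E = 14*(-1/84) = -1/6 ≈ -0.16667)
(E + 50)**2 = (-1/6 + 50)**2 = (299/6)**2 = 89401/36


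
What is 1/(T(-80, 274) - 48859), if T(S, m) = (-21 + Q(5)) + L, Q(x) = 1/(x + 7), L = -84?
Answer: -12/587567 ≈ -2.0423e-5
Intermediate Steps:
Q(x) = 1/(7 + x)
T(S, m) = -1259/12 (T(S, m) = (-21 + 1/(7 + 5)) - 84 = (-21 + 1/12) - 84 = -251/12 - 84 = -1259/12)
1/(T(-80, 274) - 48859) = 1/(-1259/12 - 48859) = 1/(-587567/12) = -12/587567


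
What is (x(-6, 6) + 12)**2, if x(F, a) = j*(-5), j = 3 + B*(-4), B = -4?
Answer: 6889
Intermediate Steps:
j = 19 (j = 3 - 4*(-4) = 3 + 16 = 19)
x(F, a) = -95 (x(F, a) = 19*(-5) = -95)
(x(-6, 6) + 12)**2 = (-95 + 12)**2 = (-83)**2 = 6889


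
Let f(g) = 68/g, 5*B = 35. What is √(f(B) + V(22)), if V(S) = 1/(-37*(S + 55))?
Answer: 15*√350427/2849 ≈ 3.1167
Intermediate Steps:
B = 7 (B = (⅕)*35 = 7)
V(S) = 1/(-2035 - 37*S) (V(S) = 1/(-37*(55 + S)) = 1/(-2035 - 37*S))
√(f(B) + V(22)) = √(68/7 - 1/(2035 + 37*22)) = √(68*(⅐) - 1/(2035 + 814)) = √(68/7 - 1/2849) = √(27675/2849) = 15*√350427/2849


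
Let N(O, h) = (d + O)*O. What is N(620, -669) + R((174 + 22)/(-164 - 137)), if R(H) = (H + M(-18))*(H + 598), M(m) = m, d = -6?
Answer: 683277148/1849 ≈ 3.6954e+5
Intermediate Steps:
N(O, h) = O*(-6 + O) (N(O, h) = (-6 + O)*O = O*(-6 + O))
R(H) = (-18 + H)*(598 + H) (R(H) = (H - 18)*(H + 598) = (-18 + H)*(598 + H))
N(620, -669) + R((174 + 22)/(-164 - 137)) = 620*(-6 + 620) + (-10764 + ((174 + 22)/(-164 - 137))² + 580*((174 + 22)/(-164 - 137))) = 620*614 + (-10764 + (196/(-301))² + 580*(196/(-301))) = 380680 + (-10764 + (196*(-1/301))² + 580*(196*(-1/301))) = 380680 + (-10764 + (-28/43)² + 580*(-28/43)) = 380680 + (-10764 + 784/1849 - 16240/43) = 380680 - 20600172/1849 = 683277148/1849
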